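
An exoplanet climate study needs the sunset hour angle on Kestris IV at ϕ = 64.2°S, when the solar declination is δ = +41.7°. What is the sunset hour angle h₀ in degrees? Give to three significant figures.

cos h₀ = −tan ϕ · tan δ = 1.8431 ≥ 1, so the host star never rises (polar night) and h₀ = 0.

h₀ = 0.00°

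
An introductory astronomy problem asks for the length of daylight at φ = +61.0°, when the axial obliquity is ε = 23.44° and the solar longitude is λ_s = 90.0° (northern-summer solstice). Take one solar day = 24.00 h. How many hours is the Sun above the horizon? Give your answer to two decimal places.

Solar declination: sin δ = sin ε · sin λ_s = sin 23.44° × sin 90.0° = 0.39779, so δ = +23.440°.
cos H₀ = −tan φ · tan δ = −tan(+61.0°) × tan(+23.440°) = -0.7822, so H₀ = 2.4689 rad = 141.46°.
Daylight = 2H₀/(2π) × 24.00 h = (2.4689/π) × 24.00 = 18.86 h.

18.86 h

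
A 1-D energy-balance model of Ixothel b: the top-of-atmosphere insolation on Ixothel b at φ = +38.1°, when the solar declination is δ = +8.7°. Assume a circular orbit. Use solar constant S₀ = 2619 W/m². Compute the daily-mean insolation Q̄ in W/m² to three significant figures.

cos H₀ = −tan(+38.1°) tan(+8.700°) = -0.1200, H₀ = 1.6911 rad.
Bracket: H₀ sin φ sin δ + cos φ cos δ sin H₀ = 1.6911×0.61704×0.15126 + 0.78694×0.98849×0.99278 = 0.157836 + 0.772266 = 0.930102.
Q̄ = (S₀/π) × [bracket] = (2619/π) × 0.930102 = 775.4 W/m².

Q̄ ≈ 775 W/m²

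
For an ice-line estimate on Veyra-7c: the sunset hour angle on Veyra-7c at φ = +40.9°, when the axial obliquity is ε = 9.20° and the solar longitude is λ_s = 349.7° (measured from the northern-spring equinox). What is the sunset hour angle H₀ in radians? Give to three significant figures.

H₀ = 1.55 rad

Solar declination: sin δ = sin ε · sin λ_s = sin 9.20° × sin 349.7° = -0.02859, so δ = -1.638°.
cos H₀ = −tan φ · tan δ = −tan(+40.9°) × tan(-1.638°) = 0.0248, so H₀ = 1.5460 rad = 88.58°.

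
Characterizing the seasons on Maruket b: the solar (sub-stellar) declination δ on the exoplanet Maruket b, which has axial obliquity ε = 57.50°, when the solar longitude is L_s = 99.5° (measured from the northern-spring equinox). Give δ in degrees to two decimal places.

δ = +56.29°

sin δ = sin ε · sin L_s = sin 57.50° × sin 99.5° = 0.831825.
δ = arcsin(0.831825) = +56.29°.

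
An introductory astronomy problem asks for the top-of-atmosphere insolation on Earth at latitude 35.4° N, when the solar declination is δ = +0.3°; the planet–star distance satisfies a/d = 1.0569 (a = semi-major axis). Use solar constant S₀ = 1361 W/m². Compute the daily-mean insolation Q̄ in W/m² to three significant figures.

cos H₀ = −tan(+35.4°) tan(+0.300°) = -0.0037, H₀ = 1.5745 rad.
Bracket: H₀ sin φ sin δ + cos φ cos δ sin H₀ = 1.5745×0.57928×0.00524 + 0.81513×0.99999×0.99999 = 0.004779 + 0.815114 = 0.819893.
Inverse-square distance factor (a/d)² = 1.0569² = 1.117038.
Q̄ = (S₀/π) × 1.117038 × [bracket] = (1361/π) × 1.117038 × 0.819893 = 396.8 W/m².

Q̄ ≈ 397 W/m²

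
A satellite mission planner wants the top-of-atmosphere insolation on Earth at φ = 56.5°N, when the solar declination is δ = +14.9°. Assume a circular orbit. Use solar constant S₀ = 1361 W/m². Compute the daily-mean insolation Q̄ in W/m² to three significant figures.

Q̄ ≈ 396 W/m²

cos H₀ = −tan(+56.5°) tan(+14.900°) = -0.4020, H₀ = 1.9845 rad.
Bracket: H₀ sin φ sin δ + cos φ cos δ sin H₀ = 1.9845×0.83389×0.25713 + 0.55194×0.96638×0.91564 = 0.425513 + 0.488388 = 0.913901.
Q̄ = (S₀/π) × [bracket] = (1361/π) × 0.913901 = 395.9 W/m².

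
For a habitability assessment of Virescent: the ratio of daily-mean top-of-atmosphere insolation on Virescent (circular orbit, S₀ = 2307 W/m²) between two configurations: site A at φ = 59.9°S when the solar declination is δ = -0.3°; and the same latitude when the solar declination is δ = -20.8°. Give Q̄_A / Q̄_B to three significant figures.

Q̄_A / Q̄_B ≈ 0.482

— Configuration A (φ=-59.9°):
cos H₀ = −tan(-59.9°) tan(-0.300°) = -0.0090, H₀ = 1.5798 rad.
Bracket: H₀ sin φ sin δ + cos φ cos δ sin H₀ = 1.5798×-0.86515×-0.00524 + 0.50151×0.99999×0.99996 = 0.007162 + 0.501485 = 0.508647.
Q̄ = (S₀/π) × [bracket] = (2307/π) × 0.508647 = 373.52 W/m².
— Configuration B (φ=-59.9°):
cos H₀ = −tan(-59.9°) tan(-20.800°) = -0.6553, H₀ = 2.2854 rad.
Bracket: H₀ sin φ sin δ + cos φ cos δ sin H₀ = 2.2854×-0.86515×-0.35511 + 0.50151×0.93483×0.75537 = 0.702128 + 0.354138 = 1.056266.
Q̄ = (S₀/π) × [bracket] = (2307/π) × 1.056266 = 775.66 W/m².
Ratio Q̄_A / Q̄_B = 373.52 / 775.66 = 0.4816.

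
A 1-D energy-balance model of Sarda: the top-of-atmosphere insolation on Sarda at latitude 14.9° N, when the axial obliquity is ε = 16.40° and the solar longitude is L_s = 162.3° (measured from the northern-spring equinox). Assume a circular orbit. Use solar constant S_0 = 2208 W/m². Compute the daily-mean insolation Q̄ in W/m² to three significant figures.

Solar declination: sin δ = sin ε · sin L_s = sin 16.40° × sin 162.3° = 0.08584, so δ = +4.924°.
cos h₀ = −tan(+14.9°) tan(+4.924°) = -0.0229, h₀ = 1.5937 rad.
Bracket: h₀ sin ϕ sin δ + cos ϕ cos δ sin h₀ = 1.5937×0.25713×0.08584 + 0.96638×0.99631×0.99974 = 0.035176 + 0.962564 = 0.997740.
Q̄ = (S_0/π) × [bracket] = (2208/π) × 0.997740 = 701.2 W/m².

Q̄ ≈ 701 W/m²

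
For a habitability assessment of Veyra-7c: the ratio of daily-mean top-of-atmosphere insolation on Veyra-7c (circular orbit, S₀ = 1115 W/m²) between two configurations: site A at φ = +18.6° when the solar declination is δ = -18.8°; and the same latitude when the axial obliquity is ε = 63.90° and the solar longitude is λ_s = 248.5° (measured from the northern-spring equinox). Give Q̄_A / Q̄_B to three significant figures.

— Configuration A (φ=+18.6°):
cos H₀ = −tan(+18.6°) tan(-18.800°) = 0.1146, H₀ = 1.4560 rad.
Bracket: H₀ sin φ sin δ + cos φ cos δ sin H₀ = 1.4560×0.31896×-0.32227 + 0.94777×0.94665×0.99342 = -0.149664 + 0.891303 = 0.741639.
Q̄ = (S₀/π) × [bracket] = (1115/π) × 0.741639 = 263.22 W/m².
— Configuration B (φ=+18.6°):
Solar declination: sin δ = sin ε · sin λ_s = sin 63.90° × sin 248.5° = -0.83554, so δ = -56.672°.
cos H₀ = −tan(+18.6°) tan(-56.672°) = 0.5118, H₀ = 1.0335 rad.
Bracket: H₀ sin φ sin δ + cos φ cos δ sin H₀ = 1.0335×0.31896×-0.83554 + 0.94777×0.54943×0.85911 = -0.275432 + 0.447367 = 0.171935.
Q̄ = (S₀/π) × [bracket] = (1115/π) × 0.171935 = 61.022 W/m².
Ratio Q̄_A / Q̄_B = 263.22 / 61.022 = 4.314.

Q̄_A / Q̄_B ≈ 4.31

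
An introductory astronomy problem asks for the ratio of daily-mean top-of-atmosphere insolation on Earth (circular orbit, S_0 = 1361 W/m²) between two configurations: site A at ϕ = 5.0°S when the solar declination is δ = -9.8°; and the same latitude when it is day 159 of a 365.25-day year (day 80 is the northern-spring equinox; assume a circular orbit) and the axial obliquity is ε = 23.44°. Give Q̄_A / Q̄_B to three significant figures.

Q̄_A / Q̄_B ≈ 1.16

— Configuration A (ϕ=-5.0°):
cos h₀ = −tan(-5.0°) tan(-9.800°) = -0.0151, h₀ = 1.5859 rad.
Bracket: h₀ sin ϕ sin δ + cos ϕ cos δ sin h₀ = 1.5859×-0.08716×-0.17021 + 0.99619×0.98541×0.99989 = 0.023528 + 0.981548 = 1.005076.
Q̄ = (S_0/π) × [bracket] = (1361/π) × 1.005076 = 435.42 W/m².
— Configuration B (ϕ=-5.0°):
Solar longitude: L_s = 360° × (159 − 80)/365.25 = 77.864°.
sin δ = sin 23.44° × sin 77.864° = 0.38890, so δ = +22.886°.
cos h₀ = −tan(-5.0°) tan(+22.886°) = 0.0369, h₀ = 1.5339 rad.
Bracket: h₀ sin ϕ sin δ + cos ϕ cos δ sin h₀ = 1.5339×-0.08716×0.38890 + 0.99619×0.92128×0.99932 = -0.051994 + 0.917146 = 0.865152.
Q̄ = (S_0/π) × [bracket] = (1361/π) × 0.865152 = 374.80 W/m².
Ratio Q̄_A / Q̄_B = 435.42 / 374.80 = 1.162.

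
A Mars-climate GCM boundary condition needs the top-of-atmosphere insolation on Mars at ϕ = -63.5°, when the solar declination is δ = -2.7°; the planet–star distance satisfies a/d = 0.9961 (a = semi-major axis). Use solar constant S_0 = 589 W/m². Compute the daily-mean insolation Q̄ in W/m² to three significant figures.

Q̄ ≈ 95.6 W/m²

cos h₀ = −tan(-63.5°) tan(-2.700°) = -0.0946, h₀ = 1.6655 rad.
Bracket: h₀ sin ϕ sin δ + cos ϕ cos δ sin h₀ = 1.6655×-0.89493×-0.04711 + 0.44620×0.99889×0.99552 = 0.070218 + 0.443708 = 0.513926.
Inverse-square distance factor (a/d)² = 0.9961² = 0.992215.
Q̄ = (S_0/π) × 0.992215 × [bracket] = (589/π) × 0.992215 × 0.513926 = 95.60 W/m².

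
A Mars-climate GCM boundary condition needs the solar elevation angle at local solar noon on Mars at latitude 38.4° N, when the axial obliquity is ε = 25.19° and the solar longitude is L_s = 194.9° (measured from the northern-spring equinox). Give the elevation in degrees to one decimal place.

45.3°

Solar declination: sin δ = sin ε · sin L_s = sin 25.19° × sin 194.9° = -0.10944, so δ = -6.283°.
At local noon the hour angle is zero, so the zenith angle equals |ϕ − δ| = |+38.4° − (-6.283°)| = 44.683°.
Elevation = 90° − 44.683° = 45.3°.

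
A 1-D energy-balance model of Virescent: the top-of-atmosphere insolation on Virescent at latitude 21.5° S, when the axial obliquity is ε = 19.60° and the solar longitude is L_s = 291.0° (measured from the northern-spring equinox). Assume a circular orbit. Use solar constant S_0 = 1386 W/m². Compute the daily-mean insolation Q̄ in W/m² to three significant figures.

Q̄ ≈ 473 W/m²

Solar declination: sin δ = sin ε · sin L_s = sin 19.60° × sin 291.0° = -0.31317, so δ = -18.250°.
cos h₀ = −tan(-21.5°) tan(-18.250°) = -0.1299, h₀ = 1.7011 rad.
Bracket: h₀ sin ϕ sin δ + cos ϕ cos δ sin h₀ = 1.7011×-0.36650×-0.31317 + 0.93042×0.94970×0.99153 = 0.195247 + 0.876136 = 1.071383.
Q̄ = (S_0/π) × [bracket] = (1386/π) × 1.071383 = 472.7 W/m².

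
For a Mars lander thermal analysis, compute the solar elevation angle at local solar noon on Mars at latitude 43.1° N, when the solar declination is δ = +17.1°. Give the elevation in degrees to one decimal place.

64.0°

At local noon the hour angle is zero, so the zenith angle equals |ϕ − δ| = |+43.1° − (+17.100°)| = 26.000°.
Elevation = 90° − 26.000° = 64.0°.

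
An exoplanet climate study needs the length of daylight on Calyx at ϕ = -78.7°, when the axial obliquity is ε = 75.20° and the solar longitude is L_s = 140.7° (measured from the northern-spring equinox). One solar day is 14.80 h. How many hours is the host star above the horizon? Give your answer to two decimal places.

0.00 h

Solar declination: sin δ = sin ε · sin L_s = sin 75.20° × sin 140.7° = 0.61237, so δ = +37.761°.
cos h₀ = −tan ϕ · tan δ = 3.8764 ≥ 1, so the host star never rises (polar night) and h₀ = 0.
Daylight = 2h₀/(2π) × 14.80 h = (0.0000/π) × 14.80 = 0.00 h.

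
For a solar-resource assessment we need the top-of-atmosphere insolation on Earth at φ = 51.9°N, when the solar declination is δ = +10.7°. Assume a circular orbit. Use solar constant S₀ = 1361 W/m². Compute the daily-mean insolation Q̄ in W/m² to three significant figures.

Q̄ ≈ 370 W/m²

cos H₀ = −tan(+51.9°) tan(+10.700°) = -0.2410, H₀ = 1.8142 rad.
Bracket: H₀ sin φ sin δ + cos φ cos δ sin H₀ = 1.8142×0.78694×0.18567 + 0.61704×0.98261×0.97053 = 0.265075 + 0.588442 = 0.853517.
Q̄ = (S₀/π) × [bracket] = (1361/π) × 0.853517 = 369.8 W/m².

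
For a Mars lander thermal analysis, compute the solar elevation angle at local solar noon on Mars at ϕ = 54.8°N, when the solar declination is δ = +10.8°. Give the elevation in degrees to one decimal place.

At local noon the hour angle is zero, so the zenith angle equals |ϕ − δ| = |+54.8° − (+10.800°)| = 44.000°.
Elevation = 90° − 44.000° = 46.0°.

46.0°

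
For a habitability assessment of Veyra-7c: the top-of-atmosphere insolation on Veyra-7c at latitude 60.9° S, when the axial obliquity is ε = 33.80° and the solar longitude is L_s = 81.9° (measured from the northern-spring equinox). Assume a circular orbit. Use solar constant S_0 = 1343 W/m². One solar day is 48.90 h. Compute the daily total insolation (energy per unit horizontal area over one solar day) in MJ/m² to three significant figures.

0.00 MJ/m²

Solar declination: sin δ = sin ε · sin L_s = sin 33.80° × sin 81.9° = 0.55075, so δ = +33.418°.
cos h₀ = −tan(-60.9°) tan(+33.418°) = 1.1855 ≥ 1 ⇒ polar night, h₀ = 0 and Q̄ = 0.
Daily total = Q̄ × 48.90 h × 3600 s/h = 0.00 MJ/m².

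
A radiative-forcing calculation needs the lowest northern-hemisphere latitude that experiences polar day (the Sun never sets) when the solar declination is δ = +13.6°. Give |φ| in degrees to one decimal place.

|φ| = 76.4°

Polar day requires cos H₀ = −tan φ tan δ ≤ −1, i.e. tan φ tan δ ≥ 1.
The boundary is |tan φ| · |tan δ| = 1, so |φ| = 90° − |δ| = 90° − 13.6° = 76.4° in the northern hemisphere.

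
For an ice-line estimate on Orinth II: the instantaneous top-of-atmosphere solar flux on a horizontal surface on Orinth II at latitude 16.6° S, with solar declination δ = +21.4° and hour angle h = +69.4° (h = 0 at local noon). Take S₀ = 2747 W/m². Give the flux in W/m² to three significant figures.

cos θ_z = sin φ sin δ + cos φ cos δ cos h = -0.104241 + 0.313931 = 0.209690.
Flux = S₀ · cos θ_z = 2747 × 0.209690 = 576.0 W/m².

576 W/m²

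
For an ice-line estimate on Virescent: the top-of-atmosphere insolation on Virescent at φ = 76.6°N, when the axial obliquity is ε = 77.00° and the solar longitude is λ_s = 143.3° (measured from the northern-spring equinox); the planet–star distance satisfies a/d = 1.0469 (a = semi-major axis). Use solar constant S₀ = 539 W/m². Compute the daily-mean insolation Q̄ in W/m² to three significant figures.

Solar declination: sin δ = sin ε · sin λ_s = sin 77.00° × sin 143.3° = 0.58231, so δ = +35.613°.
cos H₀ = −tan(+76.6°) tan(+35.613°) = -3.0066 ≤ −1 ⇒ polar day, H₀ = π.
Bracket: H₀ sin φ sin δ + cos φ cos δ sin H₀ = 3.1416×0.97278×0.58231 + 0.23175×0.81297×0.00000 = 1.779589 + 0.000000 = 1.779589.
Inverse-square distance factor (a/d)² = 1.0469² = 1.096000.
Q̄ = (S₀/π) × 1.096000 × [bracket] = (539/π) × 1.096000 × 1.779589 = 334.6 W/m².

Q̄ ≈ 335 W/m²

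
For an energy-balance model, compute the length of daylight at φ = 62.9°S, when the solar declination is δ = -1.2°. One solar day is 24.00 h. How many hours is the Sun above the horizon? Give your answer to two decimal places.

cos H₀ = −tan φ · tan δ = −tan(-62.9°) × tan(-1.200°) = -0.0409, so H₀ = 1.6117 rad = 92.35°.
Daylight = 2H₀/(2π) × 24.00 h = (1.6117/π) × 24.00 = 12.31 h.

12.31 h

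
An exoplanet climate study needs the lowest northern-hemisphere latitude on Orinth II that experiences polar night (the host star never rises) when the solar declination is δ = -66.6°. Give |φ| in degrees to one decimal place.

|φ| = 23.4°

Polar night requires cos H₀ = −tan φ tan δ ≥ 1, i.e. tan φ tan δ ≤ −1.
The boundary is |tan φ| · |tan δ| = 1, so |φ| = 90° − |δ| = 90° − 66.6° = 23.4° in the northern hemisphere.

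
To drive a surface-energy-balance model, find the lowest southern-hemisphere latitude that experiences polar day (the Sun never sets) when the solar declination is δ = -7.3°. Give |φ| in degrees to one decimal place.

Polar day requires cos H₀ = −tan φ tan δ ≤ −1, i.e. tan φ tan δ ≥ 1.
The boundary is |tan φ| · |tan δ| = 1, so |φ| = 90° − |δ| = 90° − 7.3° = 82.7° in the southern hemisphere.

|φ| = 82.7°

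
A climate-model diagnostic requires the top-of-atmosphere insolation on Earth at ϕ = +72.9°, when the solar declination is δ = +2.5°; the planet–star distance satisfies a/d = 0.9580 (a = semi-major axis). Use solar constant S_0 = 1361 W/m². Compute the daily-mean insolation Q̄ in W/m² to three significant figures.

cos h₀ = −tan(+72.9°) tan(+2.500°) = -0.1419, h₀ = 1.7132 rad.
Bracket: h₀ sin ϕ sin δ + cos ϕ cos δ sin h₀ = 1.7132×0.95579×0.04362 + 0.29404×0.99905×0.98988 = 0.071426 + 0.290788 = 0.362214.
Inverse-square distance factor (a/d)² = 0.9580² = 0.917764.
Q̄ = (S_0/π) × 0.917764 × [bracket] = (1361/π) × 0.917764 × 0.362214 = 144.0 W/m².

Q̄ ≈ 144 W/m²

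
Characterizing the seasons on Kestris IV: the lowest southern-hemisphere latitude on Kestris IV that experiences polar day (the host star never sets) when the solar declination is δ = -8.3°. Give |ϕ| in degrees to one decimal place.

Polar day requires cos h₀ = −tan ϕ tan δ ≤ −1, i.e. tan ϕ tan δ ≥ 1.
The boundary is |tan ϕ| · |tan δ| = 1, so |ϕ| = 90° − |δ| = 90° − 8.3° = 81.7° in the southern hemisphere.

|ϕ| = 81.7°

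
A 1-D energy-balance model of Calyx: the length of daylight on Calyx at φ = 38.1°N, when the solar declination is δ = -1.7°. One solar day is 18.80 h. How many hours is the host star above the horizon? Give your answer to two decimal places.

9.26 h

cos H₀ = −tan φ · tan δ = −tan(+38.1°) × tan(-1.700°) = 0.0233, so H₀ = 1.5475 rad = 88.67°.
Daylight = 2H₀/(2π) × 18.80 h = (1.5475/π) × 18.80 = 9.26 h.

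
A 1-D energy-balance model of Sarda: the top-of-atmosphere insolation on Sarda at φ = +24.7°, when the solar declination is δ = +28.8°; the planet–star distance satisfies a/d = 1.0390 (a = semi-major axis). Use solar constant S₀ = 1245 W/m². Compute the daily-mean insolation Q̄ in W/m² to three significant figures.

cos H₀ = −tan(+24.7°) tan(+28.800°) = -0.2529, H₀ = 1.8264 rad.
Bracket: H₀ sin φ sin δ + cos φ cos δ sin H₀ = 1.8264×0.41787×0.48175 + 0.90851×0.87631×0.96750 = 0.367671 + 0.770262 = 1.137933.
Inverse-square distance factor (a/d)² = 1.0390² = 1.079521.
Q̄ = (S₀/π) × 1.079521 × [bracket] = (1245/π) × 1.079521 × 1.137933 = 486.8 W/m².

Q̄ ≈ 487 W/m²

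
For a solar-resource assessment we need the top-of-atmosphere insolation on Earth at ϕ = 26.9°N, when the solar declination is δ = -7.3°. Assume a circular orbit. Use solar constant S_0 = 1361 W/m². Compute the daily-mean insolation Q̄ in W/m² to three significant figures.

Q̄ ≈ 345 W/m²

cos h₀ = −tan(+26.9°) tan(-7.300°) = 0.0650, h₀ = 1.5058 rad.
Bracket: h₀ sin ϕ sin δ + cos ϕ cos δ sin h₀ = 1.5058×0.45243×-0.12706 + 0.89180×0.99189×0.99789 = -0.086562 + 0.882701 = 0.796139.
Q̄ = (S_0/π) × [bracket] = (1361/π) × 0.796139 = 344.9 W/m².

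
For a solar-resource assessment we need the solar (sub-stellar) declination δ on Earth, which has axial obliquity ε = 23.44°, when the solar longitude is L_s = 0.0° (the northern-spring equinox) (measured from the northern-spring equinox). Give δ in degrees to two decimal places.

δ = +0.00°

sin δ = sin ε · sin L_s = sin 23.44° × sin 0.0° = 0.000000.
δ = arcsin(0.000000) = +0.00°.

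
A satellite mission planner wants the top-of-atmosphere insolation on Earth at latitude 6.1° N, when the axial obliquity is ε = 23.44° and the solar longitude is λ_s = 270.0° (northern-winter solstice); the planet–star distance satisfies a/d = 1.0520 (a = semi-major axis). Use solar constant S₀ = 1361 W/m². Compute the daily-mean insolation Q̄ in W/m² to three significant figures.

Solar declination: sin δ = sin ε · sin λ_s = sin 23.44° × sin 270.0° = -0.39779, so δ = -23.440°.
cos H₀ = −tan(+6.1°) tan(-23.440°) = 0.0463, H₀ = 1.5244 rad.
Bracket: H₀ sin φ sin δ + cos φ cos δ sin H₀ = 1.5244×0.10626×-0.39779 + 0.99434×0.91748×0.99893 = -0.064435 + 0.911311 = 0.846876.
Inverse-square distance factor (a/d)² = 1.0520² = 1.106704.
Q̄ = (S₀/π) × 1.106704 × [bracket] = (1361/π) × 1.106704 × 0.846876 = 406.0 W/m².

Q̄ ≈ 406 W/m²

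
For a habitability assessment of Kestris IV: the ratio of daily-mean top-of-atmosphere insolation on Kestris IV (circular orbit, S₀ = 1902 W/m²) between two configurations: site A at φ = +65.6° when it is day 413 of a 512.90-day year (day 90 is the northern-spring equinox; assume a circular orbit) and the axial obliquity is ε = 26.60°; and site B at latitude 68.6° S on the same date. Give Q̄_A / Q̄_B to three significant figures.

Q̄_A / Q̄_B ≈ 0.0453

— Configuration A (φ=+65.6°):
Solar longitude: λ_s = 360° × (413 − 90)/512.90 = 226.711°.
sin δ = sin 26.60° × sin 226.711° = -0.32593, so δ = -19.022°.
cos H₀ = −tan(+65.6°) tan(-19.022°) = 0.7600, H₀ = 0.7075 rad.
Bracket: H₀ sin φ sin δ + cos φ cos δ sin H₀ = 0.7075×0.91068×-0.32593 + 0.41310×0.94540×0.64993 = -0.209999 + 0.253827 = 0.043828.
Q̄ = (S₀/π) × [bracket] = (1902/π) × 0.043828 = 26.535 W/m².
— Configuration B (φ=-68.6°):
cos H₀ = −tan(-68.6°) tan(-19.022°) = -0.8797, H₀ = 2.6460 rad.
Bracket: H₀ sin φ sin δ + cos φ cos δ sin H₀ = 2.6460×-0.93106×-0.32593 + 0.36488×0.94540×0.47553 = 0.802956 + 0.164038 = 0.966994.
Q̄ = (S₀/π) × [bracket] = (1902/π) × 0.966994 = 585.44 W/m².
Ratio Q̄_A / Q̄_B = 26.535 / 585.44 = 0.04532.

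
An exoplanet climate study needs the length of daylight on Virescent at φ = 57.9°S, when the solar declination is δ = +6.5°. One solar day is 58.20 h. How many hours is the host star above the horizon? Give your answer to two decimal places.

25.72 h

cos H₀ = −tan φ · tan δ = −tan(-57.9°) × tan(+6.500°) = 0.1816, so H₀ = 1.3882 rad = 79.54°.
Daylight = 2H₀/(2π) × 58.20 h = (1.3882/π) × 58.20 = 25.72 h.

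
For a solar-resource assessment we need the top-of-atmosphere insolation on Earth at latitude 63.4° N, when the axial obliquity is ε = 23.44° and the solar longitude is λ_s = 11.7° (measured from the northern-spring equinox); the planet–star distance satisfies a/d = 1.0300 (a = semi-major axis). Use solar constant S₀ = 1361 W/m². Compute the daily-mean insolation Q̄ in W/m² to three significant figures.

Solar declination: sin δ = sin ε · sin λ_s = sin 23.44° × sin 11.7° = 0.08067, so δ = +4.627°.
cos H₀ = −tan(+63.4°) tan(+4.627°) = -0.1616, H₀ = 1.7331 rad.
Bracket: H₀ sin φ sin δ + cos φ cos δ sin H₀ = 1.7331×0.89415×0.08067 + 0.44776×0.99674×0.98685 = 0.125010 + 0.440431 = 0.565441.
Inverse-square distance factor (a/d)² = 1.0300² = 1.060900.
Q̄ = (S₀/π) × 1.060900 × [bracket] = (1361/π) × 1.060900 × 0.565441 = 259.9 W/m².

Q̄ ≈ 260 W/m²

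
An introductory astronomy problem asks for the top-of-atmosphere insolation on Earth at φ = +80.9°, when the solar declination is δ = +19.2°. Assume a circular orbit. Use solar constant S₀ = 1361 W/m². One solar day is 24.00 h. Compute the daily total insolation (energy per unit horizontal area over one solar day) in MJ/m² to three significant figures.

cos H₀ = −tan(+80.9°) tan(+19.200°) = -2.1741 ≤ −1 ⇒ polar day, H₀ = π.
Bracket: H₀ sin φ sin δ + cos φ cos δ sin H₀ = 3.1416×0.98741×0.32887 + 0.15816×0.94438×0.00000 = 1.020170 + 0.000000 = 1.020170.
Q̄ = (S₀/π) × [bracket] = (1361/π) × 1.020170 = 441.96 W/m².
Daily total = Q̄ × 24.00 h × 3600 s/h = 441.96 × 24.00 × 3600 / 10⁶ = 38.19 MJ/m².

38.2 MJ/m²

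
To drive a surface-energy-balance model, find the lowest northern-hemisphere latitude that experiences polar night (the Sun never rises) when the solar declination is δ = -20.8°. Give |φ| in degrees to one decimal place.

Polar night requires cos H₀ = −tan φ tan δ ≥ 1, i.e. tan φ tan δ ≤ −1.
The boundary is |tan φ| · |tan δ| = 1, so |φ| = 90° − |δ| = 90° − 20.8° = 69.2° in the northern hemisphere.

|φ| = 69.2°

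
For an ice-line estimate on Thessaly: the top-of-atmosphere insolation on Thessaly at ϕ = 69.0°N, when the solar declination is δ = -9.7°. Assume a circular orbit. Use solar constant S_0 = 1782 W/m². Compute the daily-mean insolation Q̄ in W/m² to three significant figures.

cos h₀ = −tan(+69.0°) tan(-9.700°) = 0.4453, h₀ = 1.1093 rad.
Bracket: h₀ sin ϕ sin δ + cos ϕ cos δ sin h₀ = 1.1093×0.93358×-0.16849 + 0.35837×0.98570×0.89538 = -0.174492 + 0.316289 = 0.141797.
Q̄ = (S_0/π) × [bracket] = (1782/π) × 0.141797 = 80.43 W/m².

Q̄ ≈ 80.4 W/m²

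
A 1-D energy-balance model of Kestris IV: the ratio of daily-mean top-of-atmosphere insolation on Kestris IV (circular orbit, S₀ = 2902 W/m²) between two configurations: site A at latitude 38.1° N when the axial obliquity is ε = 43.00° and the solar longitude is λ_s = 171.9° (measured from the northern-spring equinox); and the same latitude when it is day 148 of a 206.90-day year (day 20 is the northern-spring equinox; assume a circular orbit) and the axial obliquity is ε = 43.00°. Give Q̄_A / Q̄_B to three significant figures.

Q̄_A / Q̄_B ≈ 2.85

— Configuration A (φ=+38.1°):
Solar declination: sin δ = sin ε · sin λ_s = sin 43.00° × sin 171.9° = 0.09609, so δ = +5.514°.
cos H₀ = −tan(+38.1°) tan(+5.514°) = -0.0757, H₀ = 1.6466 rad.
Bracket: H₀ sin φ sin δ + cos φ cos δ sin H₀ = 1.6466×0.61704×0.09609 + 0.78694×0.99537×0.99713 = 0.097629 + 0.781048 = 0.878677.
Q̄ = (S₀/π) × [bracket] = (2902/π) × 0.878677 = 811.66 W/m².
— Configuration B (φ=+38.1°):
Solar longitude: λ_s = 360° × (148 − 20)/206.90 = 222.716°.
sin δ = sin 43.00° × sin 222.716° = -0.46265, so δ = -27.558°.
cos H₀ = −tan(+38.1°) tan(-27.558°) = 0.4092, H₀ = 1.1492 rad.
Bracket: H₀ sin φ sin δ + cos φ cos δ sin H₀ = 1.1492×0.61704×-0.46265 + 0.78694×0.88654×0.91245 = -0.328066 + 0.636574 = 0.308508.
Q̄ = (S₀/π) × [bracket] = (2902/π) × 0.308508 = 284.98 W/m².
Ratio Q̄_A / Q̄_B = 811.66 / 284.98 = 2.848.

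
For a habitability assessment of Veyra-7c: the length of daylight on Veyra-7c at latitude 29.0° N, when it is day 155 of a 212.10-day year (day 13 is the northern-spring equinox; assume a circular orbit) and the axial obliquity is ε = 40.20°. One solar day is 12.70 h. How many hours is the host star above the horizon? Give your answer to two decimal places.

4.78 h

Solar longitude: L_s = 360° × (155 − 13)/212.10 = 241.018°.
sin δ = sin 40.20° × sin 241.018° = -0.56463, so δ = -34.377°.
cos h₀ = −tan ϕ · tan δ = −tan(+29.0°) × tan(-34.377°) = 0.3792, so h₀ = 1.1819 rad = 67.72°.
Daylight = 2h₀/(2π) × 12.70 h = (1.1819/π) × 12.70 = 4.78 h.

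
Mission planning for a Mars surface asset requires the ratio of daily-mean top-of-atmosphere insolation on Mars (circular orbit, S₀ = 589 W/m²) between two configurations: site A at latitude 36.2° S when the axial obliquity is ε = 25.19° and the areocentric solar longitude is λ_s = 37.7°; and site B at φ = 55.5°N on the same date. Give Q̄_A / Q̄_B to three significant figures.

Q̄_A / Q̄_B ≈ 0.597

— Configuration A (φ=-36.2°):
sin δ = sin 25.19° × sin 37.7° = 0.26028, so δ = +15.087°.
cos H₀ = −tan(-36.2°) tan(+15.087°) = 0.1973, H₀ = 1.3722 rad.
Bracket: H₀ sin φ sin δ + cos φ cos δ sin H₀ = 1.3722×-0.59061×0.26028 + 0.80696×0.96553×0.98034 = -0.210940 + 0.763826 = 0.552886.
Q̄ = (S₀/π) × [bracket] = (589/π) × 0.552886 = 103.66 W/m².
— Configuration B (φ=+55.5°):
cos H₀ = −tan(+55.5°) tan(+15.087°) = -0.3922, H₀ = 1.9738 rad.
Bracket: H₀ sin φ sin δ + cos φ cos δ sin H₀ = 1.9738×0.82413×0.26028 + 0.56641×0.96553×0.91987 = 0.423389 + 0.503064 = 0.926453.
Q̄ = (S₀/π) × [bracket] = (589/π) × 0.926453 = 173.70 W/m².
Ratio Q̄_A / Q̄_B = 103.66 / 173.70 = 0.5968.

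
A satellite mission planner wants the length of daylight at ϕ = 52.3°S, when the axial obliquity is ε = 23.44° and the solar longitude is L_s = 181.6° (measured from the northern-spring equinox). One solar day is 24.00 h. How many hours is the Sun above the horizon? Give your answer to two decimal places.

Solar declination: sin δ = sin ε · sin L_s = sin 23.44° × sin 181.6° = -0.01111, so δ = -0.636°.
cos h₀ = −tan ϕ · tan δ = −tan(-52.3°) × tan(-0.636°) = -0.0144, so h₀ = 1.5852 rad = 90.82°.
Daylight = 2h₀/(2π) × 24.00 h = (1.5852/π) × 24.00 = 12.11 h.

12.11 h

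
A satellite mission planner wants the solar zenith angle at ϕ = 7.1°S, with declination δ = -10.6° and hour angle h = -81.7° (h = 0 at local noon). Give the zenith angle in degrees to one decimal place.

θ_z = 80.6°

cos θ_z = sin ϕ sin δ + cos ϕ cos δ cos h = 0.022737 + 0.140805 = 0.163542.
θ_z = arccos(0.163542) = 80.6°.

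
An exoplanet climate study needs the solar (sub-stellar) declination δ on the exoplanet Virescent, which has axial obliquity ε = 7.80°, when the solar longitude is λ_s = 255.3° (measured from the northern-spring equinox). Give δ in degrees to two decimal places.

sin δ = sin ε · sin λ_s = sin 7.80° × sin 255.3° = -0.131273.
δ = arcsin(-0.131273) = -7.54°.

δ = -7.54°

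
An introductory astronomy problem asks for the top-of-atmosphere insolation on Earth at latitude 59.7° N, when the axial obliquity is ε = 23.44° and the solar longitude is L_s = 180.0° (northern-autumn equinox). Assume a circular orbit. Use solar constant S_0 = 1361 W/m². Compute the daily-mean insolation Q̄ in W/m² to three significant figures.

Solar declination: sin δ = sin ε · sin L_s = sin 23.44° × sin 180.0° = 0.00000, so δ = +0.000°.
cos h₀ = −tan(+59.7°) tan(+0.000°) = -0.0000, h₀ = 1.5708 rad.
Bracket: h₀ sin ϕ sin δ + cos ϕ cos δ sin h₀ = 1.5708×0.86340×0.00000 + 0.50453×1.00000×1.00000 = 0.000000 + 0.504530 = 0.504530.
Q̄ = (S_0/π) × [bracket] = (1361/π) × 0.504530 = 218.6 W/m².

Q̄ ≈ 219 W/m²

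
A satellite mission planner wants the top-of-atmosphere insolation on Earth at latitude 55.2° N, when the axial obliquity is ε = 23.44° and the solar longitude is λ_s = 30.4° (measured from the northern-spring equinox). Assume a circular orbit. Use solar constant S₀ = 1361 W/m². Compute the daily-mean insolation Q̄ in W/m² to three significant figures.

Q̄ ≈ 365 W/m²

Solar declination: sin δ = sin ε · sin λ_s = sin 23.44° × sin 30.4° = 0.20129, so δ = +11.613°.
cos H₀ = −tan(+55.2°) tan(+11.613°) = -0.2957, H₀ = 1.8710 rad.
Bracket: H₀ sin φ sin δ + cos φ cos δ sin H₀ = 1.8710×0.82115×0.20129 + 0.57071×0.97953×0.95529 = 0.309256 + 0.534033 = 0.843289.
Q̄ = (S₀/π) × [bracket] = (1361/π) × 0.843289 = 365.3 W/m².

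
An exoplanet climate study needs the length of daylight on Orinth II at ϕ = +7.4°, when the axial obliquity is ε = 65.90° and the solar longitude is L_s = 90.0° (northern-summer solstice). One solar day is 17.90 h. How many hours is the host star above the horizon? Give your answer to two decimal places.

Solar declination: sin δ = sin ε · sin L_s = sin 65.90° × sin 90.0° = 0.91283, so δ = +65.900°.
cos h₀ = −tan ϕ · tan δ = −tan(+7.4°) × tan(+65.900°) = -0.2903, so h₀ = 1.8654 rad = 106.88°.
Daylight = 2h₀/(2π) × 17.90 h = (1.8654/π) × 17.90 = 10.63 h.

10.63 h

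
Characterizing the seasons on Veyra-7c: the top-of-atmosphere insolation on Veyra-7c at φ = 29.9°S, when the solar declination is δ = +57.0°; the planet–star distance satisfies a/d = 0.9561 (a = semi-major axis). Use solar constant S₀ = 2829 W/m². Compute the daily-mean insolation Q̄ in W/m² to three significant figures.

Q̄ ≈ 14.3 W/m²

cos H₀ = −tan(-29.9°) tan(+57.000°) = 0.8855, H₀ = 0.4833 rad.
Bracket: H₀ sin φ sin δ + cos φ cos δ sin H₀ = 0.4833×-0.49849×0.83867 + 0.86690×0.54464×0.46471 = -0.202053 + 0.219412 = 0.017359.
Inverse-square distance factor (a/d)² = 0.9561² = 0.914127.
Q̄ = (S₀/π) × 0.914127 × [bracket] = (2829/π) × 0.914127 × 0.017359 = 14.29 W/m².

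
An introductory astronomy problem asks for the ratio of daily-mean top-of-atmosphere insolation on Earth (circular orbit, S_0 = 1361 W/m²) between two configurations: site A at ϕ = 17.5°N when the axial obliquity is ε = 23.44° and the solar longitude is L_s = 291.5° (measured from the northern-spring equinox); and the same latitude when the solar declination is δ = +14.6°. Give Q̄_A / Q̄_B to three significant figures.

— Configuration A (ϕ=+17.5°):
Solar declination: sin δ = sin ε · sin L_s = sin 23.44° × sin 291.5° = -0.37011, so δ = -21.722°.
cos h₀ = −tan(+17.5°) tan(-21.722°) = 0.1256, h₀ = 1.4448 rad.
Bracket: h₀ sin ϕ sin δ + cos ϕ cos δ sin h₀ = 1.4448×0.30071×-0.37011 + 0.95372×0.92899×0.99208 = -0.160800 + 0.878979 = 0.718179.
Q̄ = (S_0/π) × [bracket] = (1361/π) × 0.718179 = 311.13 W/m².
— Configuration B (ϕ=+17.5°):
cos h₀ = −tan(+17.5°) tan(+14.600°) = -0.0821, h₀ = 1.6530 rad.
Bracket: h₀ sin ϕ sin δ + cos ϕ cos δ sin h₀ = 1.6530×0.30071×0.25207 + 0.95372×0.96771×0.99662 = 0.125297 + 0.919805 = 1.045102.
Q̄ = (S_0/π) × [bracket] = (1361/π) × 1.045102 = 452.76 W/m².
Ratio Q̄_A / Q̄_B = 311.13 / 452.76 = 0.6872.

Q̄_A / Q̄_B ≈ 0.687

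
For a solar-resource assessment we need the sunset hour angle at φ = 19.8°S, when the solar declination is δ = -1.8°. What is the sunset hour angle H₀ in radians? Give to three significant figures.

cos H₀ = −tan φ · tan δ = −tan(-19.8°) × tan(-1.800°) = -0.0113, so H₀ = 1.5821 rad = 90.65°.

H₀ = 1.58 rad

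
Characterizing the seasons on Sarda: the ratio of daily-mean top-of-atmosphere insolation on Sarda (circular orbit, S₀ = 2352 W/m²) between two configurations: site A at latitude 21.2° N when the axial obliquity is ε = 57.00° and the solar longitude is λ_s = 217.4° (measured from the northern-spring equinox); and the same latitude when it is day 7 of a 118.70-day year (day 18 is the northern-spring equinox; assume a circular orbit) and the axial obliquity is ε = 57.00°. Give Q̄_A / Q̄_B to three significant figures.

Q̄_A / Q̄_B ≈ 0.918

— Configuration A (φ=+21.2°):
Solar declination: sin δ = sin ε · sin λ_s = sin 57.00° × sin 217.4° = -0.50939, so δ = -30.623°.
cos H₀ = −tan(+21.2°) tan(-30.623°) = 0.2296, H₀ = 1.3391 rad.
Bracket: H₀ sin φ sin δ + cos φ cos δ sin H₀ = 1.3391×0.36162×-0.50939 + 0.93232×0.86054×0.97329 = -0.246670 + 0.780869 = 0.534199.
Q̄ = (S₀/π) × [bracket] = (2352/π) × 0.534199 = 399.94 W/m².
— Configuration B (φ=+21.2°):
Solar longitude: λ_s = 360° × (7 − 18)/118.70 = -33.361°, i.e. -33.361° + 360° = 326.639°.
sin δ = sin 57.00° × sin 326.639° = -0.46120, so δ = -27.465°.
cos H₀ = −tan(+21.2°) tan(-27.465°) = 0.2016, H₀ = 1.3678 rad.
Bracket: H₀ sin φ sin δ + cos φ cos δ sin H₀ = 1.3678×0.36162×-0.46120 + 0.93232×0.88730×0.97947 = -0.228121 + 0.810264 = 0.582143.
Q̄ = (S₀/π) × [bracket] = (2352/π) × 0.582143 = 435.83 W/m².
Ratio Q̄_A / Q̄_B = 399.94 / 435.83 = 0.9177.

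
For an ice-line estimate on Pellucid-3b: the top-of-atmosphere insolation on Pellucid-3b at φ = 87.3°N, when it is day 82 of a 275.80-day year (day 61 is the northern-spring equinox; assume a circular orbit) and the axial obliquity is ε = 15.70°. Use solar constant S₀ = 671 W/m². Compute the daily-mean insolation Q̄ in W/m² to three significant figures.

Solar longitude: λ_s = 360° × (82 − 61)/275.80 = 27.411°.
sin δ = sin 15.70° × sin 27.411° = 0.12458, so δ = +7.156°.
cos H₀ = −tan(+87.3°) tan(+7.156°) = -2.6624 ≤ −1 ⇒ polar day, H₀ = π.
Bracket: H₀ sin φ sin δ + cos φ cos δ sin H₀ = 3.1416×0.99889×0.12458 + 0.04711×0.99221×0.00000 = 0.390946 + 0.000000 = 0.390946.
Q̄ = (S₀/π) × [bracket] = (671/π) × 0.390946 = 83.50 W/m².

Q̄ ≈ 83.5 W/m²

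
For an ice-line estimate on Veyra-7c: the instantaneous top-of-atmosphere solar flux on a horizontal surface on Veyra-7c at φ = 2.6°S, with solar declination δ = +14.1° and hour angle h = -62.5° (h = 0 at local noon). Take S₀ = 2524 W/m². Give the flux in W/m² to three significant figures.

1.10e+03 W/m²

cos θ_z = sin φ sin δ + cos φ cos δ cos h = -0.011051 + 0.447376 = 0.436325.
Flux = S₀ · cos θ_z = 2524 × 0.436325 = 1101 W/m².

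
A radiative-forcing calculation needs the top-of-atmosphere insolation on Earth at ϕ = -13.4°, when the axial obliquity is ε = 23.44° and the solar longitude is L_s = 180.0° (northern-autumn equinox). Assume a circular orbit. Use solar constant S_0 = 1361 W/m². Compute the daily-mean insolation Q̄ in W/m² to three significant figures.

Q̄ ≈ 421 W/m²

Solar declination: sin δ = sin ε · sin L_s = sin 23.44° × sin 180.0° = 0.00000, so δ = +0.000°.
cos h₀ = −tan(-13.4°) tan(+0.000°) = 0.0000, h₀ = 1.5708 rad.
Bracket: h₀ sin ϕ sin δ + cos ϕ cos δ sin h₀ = 1.5708×-0.23175×0.00000 + 0.97278×1.00000×1.00000 = -0.000000 + 0.972780 = 0.972780.
Q̄ = (S_0/π) × [bracket] = (1361/π) × 0.972780 = 421.4 W/m².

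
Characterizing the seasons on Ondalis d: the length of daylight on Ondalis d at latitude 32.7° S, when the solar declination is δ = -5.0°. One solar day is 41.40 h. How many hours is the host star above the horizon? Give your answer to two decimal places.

21.44 h

cos H₀ = −tan φ · tan δ = −tan(-32.7°) × tan(-5.000°) = -0.0562, so H₀ = 1.6270 rad = 93.22°.
Daylight = 2H₀/(2π) × 41.40 h = (1.6270/π) × 41.40 = 21.44 h.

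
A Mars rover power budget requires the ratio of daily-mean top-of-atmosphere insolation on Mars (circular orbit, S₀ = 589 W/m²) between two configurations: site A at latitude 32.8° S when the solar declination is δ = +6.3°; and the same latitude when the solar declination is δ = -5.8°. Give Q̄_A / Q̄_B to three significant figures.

— Configuration A (φ=-32.8°):
cos H₀ = −tan(-32.8°) tan(+6.300°) = 0.0711, H₀ = 1.4996 rad.
Bracket: H₀ sin φ sin δ + cos φ cos δ sin H₀ = 1.4996×-0.54171×0.10973 + 0.84057×0.99396×0.99747 = -0.089139 + 0.833379 = 0.744240.
Q̄ = (S₀/π) × [bracket] = (589/π) × 0.744240 = 139.53 W/m².
— Configuration B (φ=-32.8°):
cos H₀ = −tan(-32.8°) tan(-5.800°) = -0.0655, H₀ = 1.6363 rad.
Bracket: H₀ sin φ sin δ + cos φ cos δ sin H₀ = 1.6363×-0.54171×-0.10106 + 0.84057×0.99488×0.99786 = 0.089580 + 0.834477 = 0.924057.
Q̄ = (S₀/π) × [bracket] = (589/π) × 0.924057 = 173.25 W/m².
Ratio Q̄_A / Q̄_B = 139.53 / 173.25 = 0.8054.

Q̄_A / Q̄_B ≈ 0.805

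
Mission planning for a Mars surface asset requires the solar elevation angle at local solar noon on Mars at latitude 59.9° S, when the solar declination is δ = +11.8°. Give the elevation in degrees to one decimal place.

18.3°

At local noon the hour angle is zero, so the zenith angle equals |φ − δ| = |-59.9° − (+11.800°)| = 71.700°.
Elevation = 90° − 71.700° = 18.3°.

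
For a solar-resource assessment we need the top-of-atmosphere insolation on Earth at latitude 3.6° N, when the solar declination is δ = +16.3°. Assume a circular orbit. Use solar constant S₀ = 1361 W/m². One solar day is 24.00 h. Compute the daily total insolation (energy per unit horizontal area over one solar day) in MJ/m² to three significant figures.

36.9 MJ/m²

cos H₀ = −tan(+3.6°) tan(+16.300°) = -0.0184, H₀ = 1.5892 rad.
Bracket: H₀ sin φ sin δ + cos φ cos δ sin H₀ = 1.5892×0.06279×0.28067 + 0.99803×0.95981×0.99983 = 0.028007 + 0.957756 = 0.985763.
Q̄ = (S₀/π) × [bracket] = (1361/π) × 0.985763 = 427.05 W/m².
Daily total = Q̄ × 24.00 h × 3600 s/h = 427.05 × 24.00 × 3600 / 10⁶ = 36.90 MJ/m².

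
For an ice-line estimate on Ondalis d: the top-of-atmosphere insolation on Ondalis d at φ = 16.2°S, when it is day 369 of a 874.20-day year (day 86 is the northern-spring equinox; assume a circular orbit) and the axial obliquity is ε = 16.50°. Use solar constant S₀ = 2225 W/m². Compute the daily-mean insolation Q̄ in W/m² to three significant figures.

Q̄ ≈ 581 W/m²

Solar longitude: λ_s = 360° × (369 − 86)/874.20 = 116.541°.
sin δ = sin 16.50° × sin 116.541° = 0.25408, so δ = +14.719°.
cos H₀ = −tan(-16.2°) tan(+14.719°) = 0.0763, H₀ = 1.4944 rad.
Bracket: H₀ sin φ sin δ + cos φ cos δ sin H₀ = 1.4944×-0.27899×0.25408 + 0.96029×0.96718×0.99708 = -0.105932 + 0.926061 = 0.820129.
Q̄ = (S₀/π) × [bracket] = (2225/π) × 0.820129 = 580.8 W/m².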